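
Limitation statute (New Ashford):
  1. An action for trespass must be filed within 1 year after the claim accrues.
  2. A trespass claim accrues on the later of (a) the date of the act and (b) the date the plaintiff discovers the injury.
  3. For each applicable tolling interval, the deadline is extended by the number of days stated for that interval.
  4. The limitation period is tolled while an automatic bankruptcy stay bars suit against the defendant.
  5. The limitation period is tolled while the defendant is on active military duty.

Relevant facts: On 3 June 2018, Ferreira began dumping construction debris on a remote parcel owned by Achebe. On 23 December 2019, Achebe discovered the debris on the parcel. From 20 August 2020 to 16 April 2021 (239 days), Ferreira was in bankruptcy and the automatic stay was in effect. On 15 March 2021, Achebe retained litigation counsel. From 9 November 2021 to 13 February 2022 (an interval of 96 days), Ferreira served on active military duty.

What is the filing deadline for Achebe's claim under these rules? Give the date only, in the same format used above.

19 August 2021

The claim accrued on 23 December 2019 — the later of the 3 June 2018 act and the 23 December 2019 discovery.
The untolled deadline — 1 year after 23 December 2019 — is 23 December 2020.
Because the automatic bankruptcy stay ran from 20 August 2020 to 16 April 2021, the deadline is extended by 239 days to 19 August 2021.
The defendant's active military service from 9 November 2021 to 13 February 2022 began after the period had already run on 19 August 2021, so it has no tolling effect.
None of the other events listed affects the running of the period under the stated rules.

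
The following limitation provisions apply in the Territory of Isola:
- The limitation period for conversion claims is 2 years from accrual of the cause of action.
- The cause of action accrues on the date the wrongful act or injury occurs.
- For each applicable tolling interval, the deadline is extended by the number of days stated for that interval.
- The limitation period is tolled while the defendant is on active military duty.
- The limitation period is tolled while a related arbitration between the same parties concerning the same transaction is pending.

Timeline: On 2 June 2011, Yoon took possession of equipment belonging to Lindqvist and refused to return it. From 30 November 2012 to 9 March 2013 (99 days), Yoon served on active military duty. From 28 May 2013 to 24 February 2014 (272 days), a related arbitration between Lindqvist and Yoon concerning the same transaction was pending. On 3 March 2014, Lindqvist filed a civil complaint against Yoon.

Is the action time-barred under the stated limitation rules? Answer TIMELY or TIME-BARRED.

TIMELY

The limitation period began to run on 2 June 2011.
The untolled deadline — 2 years after 2 June 2011 — is 2 June 2013.
Because the defendant's active military service ran from 30 November 2012 to 9 March 2013, the deadline is extended by 99 days to 9 September 2013.
Because the pending related arbitration ran from 28 May 2013 to 24 February 2014, the deadline is extended by 272 days to 8 June 2014.
Lindqvist filed on 3 March 2014, before the 8 June 2014 deadline, so the action is timely.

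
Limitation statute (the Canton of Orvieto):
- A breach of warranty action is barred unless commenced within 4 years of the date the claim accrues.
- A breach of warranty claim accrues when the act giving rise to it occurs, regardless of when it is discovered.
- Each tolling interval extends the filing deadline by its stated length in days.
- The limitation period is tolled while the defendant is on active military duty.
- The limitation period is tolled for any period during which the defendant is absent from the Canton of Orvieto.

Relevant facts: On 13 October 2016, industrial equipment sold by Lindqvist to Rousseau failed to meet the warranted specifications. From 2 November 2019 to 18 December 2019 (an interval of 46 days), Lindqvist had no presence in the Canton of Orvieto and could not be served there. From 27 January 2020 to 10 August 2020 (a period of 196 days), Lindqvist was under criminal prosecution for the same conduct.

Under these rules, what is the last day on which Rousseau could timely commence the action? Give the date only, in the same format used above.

The claim accrued on 13 October 2016, when the wrongful act occurred.
The untolled deadline — 4 years after 13 October 2016 — is 13 October 2020.
Because the defendant's absence from the jurisdiction ran from 2 November 2019 to 18 December 2019, the deadline is extended by 46 days to 28 November 2020.
The pending criminal prosecution from 27 January 2020 to 10 August 2020 does not toll the period, because no stated rule makes a criminal prosecution a tolling event.

28 November 2020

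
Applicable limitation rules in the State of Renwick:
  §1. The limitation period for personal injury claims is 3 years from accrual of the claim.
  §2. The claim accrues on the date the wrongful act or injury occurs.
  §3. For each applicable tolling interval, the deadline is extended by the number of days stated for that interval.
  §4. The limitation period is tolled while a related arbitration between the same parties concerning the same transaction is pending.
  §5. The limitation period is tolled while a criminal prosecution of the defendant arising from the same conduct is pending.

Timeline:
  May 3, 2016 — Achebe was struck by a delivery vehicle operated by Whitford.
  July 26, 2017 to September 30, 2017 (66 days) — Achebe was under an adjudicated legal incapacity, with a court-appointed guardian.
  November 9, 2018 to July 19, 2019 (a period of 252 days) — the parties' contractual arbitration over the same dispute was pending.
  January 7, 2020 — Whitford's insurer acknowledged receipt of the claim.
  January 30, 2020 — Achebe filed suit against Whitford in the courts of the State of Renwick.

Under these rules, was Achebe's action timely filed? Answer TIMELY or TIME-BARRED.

The limitation period began to run on May 3, 2016.
The untolled deadline — 3 years after May 3, 2016 — is May 3, 2019.
The pending related arbitration from November 9, 2018 to July 19, 2019 tolled the period for 252 days, extending the deadline to January 10, 2020.
The plaintiff's legal incapacity from July 26, 2017 to September 30, 2017 does not toll the period, because no stated rule makes the plaintiff's incapacity a tolling event.
The other events in the timeline have no effect on the limitation period under the stated rules.
The January 30, 2020 filing falls after the January 10, 2020 deadline; the claim is time-barred.

TIME-BARRED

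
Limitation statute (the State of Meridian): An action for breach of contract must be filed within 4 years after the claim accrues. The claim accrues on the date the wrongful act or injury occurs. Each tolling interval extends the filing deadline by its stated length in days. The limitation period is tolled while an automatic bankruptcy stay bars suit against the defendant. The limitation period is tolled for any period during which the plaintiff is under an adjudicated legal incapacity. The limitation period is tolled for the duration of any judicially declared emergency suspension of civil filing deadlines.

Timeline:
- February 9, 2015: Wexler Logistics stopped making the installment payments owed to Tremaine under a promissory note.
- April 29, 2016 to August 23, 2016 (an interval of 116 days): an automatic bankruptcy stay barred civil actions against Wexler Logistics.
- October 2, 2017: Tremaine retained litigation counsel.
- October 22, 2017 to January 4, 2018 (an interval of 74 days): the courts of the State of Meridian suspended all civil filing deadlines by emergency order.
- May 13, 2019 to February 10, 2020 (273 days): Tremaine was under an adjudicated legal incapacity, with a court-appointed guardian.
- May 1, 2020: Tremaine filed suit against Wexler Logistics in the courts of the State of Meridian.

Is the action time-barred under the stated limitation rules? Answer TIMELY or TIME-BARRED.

The claim accrued on February 9, 2015, when the wrongful act occurred.
Adding the 4 years base period to February 9, 2015 gives a deadline of February 9, 2019, before any tolling.
The period was tolled for 116 days by the automatic bankruptcy stay (April 29, 2016 to August 23, 2016), pushing the deadline to June 5, 2019.
The period was tolled for 74 days by the emergency suspension of filing deadlines (October 22, 2017 to January 4, 2018), pushing the deadline to August 18, 2019.
Because the plaintiff's legal incapacity ran from May 13, 2019 to February 10, 2020, the deadline is extended by 273 days to May 17, 2020.
The other events in the timeline have no effect on the limitation period under the stated rules.
The May 1, 2020 filing precedes the May 17, 2020 deadline; the claim is timely.

TIMELY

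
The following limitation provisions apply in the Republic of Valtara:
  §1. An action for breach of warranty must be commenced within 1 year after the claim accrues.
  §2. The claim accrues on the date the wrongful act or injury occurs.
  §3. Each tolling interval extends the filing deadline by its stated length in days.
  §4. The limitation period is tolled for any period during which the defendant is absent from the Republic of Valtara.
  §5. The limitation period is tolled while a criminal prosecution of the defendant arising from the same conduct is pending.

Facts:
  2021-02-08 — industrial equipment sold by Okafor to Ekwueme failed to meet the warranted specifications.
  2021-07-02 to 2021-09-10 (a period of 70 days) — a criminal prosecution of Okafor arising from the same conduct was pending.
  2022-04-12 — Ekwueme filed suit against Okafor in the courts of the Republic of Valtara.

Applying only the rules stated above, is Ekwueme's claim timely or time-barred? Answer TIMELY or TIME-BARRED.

The limitation period began to run on 2021-02-08.
The untolled deadline — 1 year after 2021-02-08 — is 2022-02-08.
The pending criminal prosecution from 2021-07-02 to 2021-09-10 tolled the period for 70 days, extending the deadline to 2022-04-19.
The 2022-04-12 filing precedes the 2022-04-19 deadline; the claim is timely.

TIMELY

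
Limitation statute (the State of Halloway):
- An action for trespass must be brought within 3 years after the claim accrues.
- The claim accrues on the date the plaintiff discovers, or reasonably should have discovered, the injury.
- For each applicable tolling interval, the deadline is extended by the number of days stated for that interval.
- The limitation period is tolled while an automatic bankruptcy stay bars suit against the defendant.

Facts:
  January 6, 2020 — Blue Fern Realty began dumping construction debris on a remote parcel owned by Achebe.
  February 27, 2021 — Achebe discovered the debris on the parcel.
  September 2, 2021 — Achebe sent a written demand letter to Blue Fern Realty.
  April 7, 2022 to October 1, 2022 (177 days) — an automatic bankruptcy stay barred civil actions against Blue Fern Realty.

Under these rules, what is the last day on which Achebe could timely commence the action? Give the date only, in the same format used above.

Accrual is tied to discovery, so the period began on February 27, 2021 rather than on January 6, 2020 when the act occurred.
Adding the 3 years base period to February 27, 2021 gives a deadline of February 27, 2024, before any tolling.
The automatic bankruptcy stay from April 7, 2022 to October 1, 2022 tolled the period for 177 days, extending the deadline to August 22, 2024.
Nothing else in the chronology tolls or restarts the period.

August 22, 2024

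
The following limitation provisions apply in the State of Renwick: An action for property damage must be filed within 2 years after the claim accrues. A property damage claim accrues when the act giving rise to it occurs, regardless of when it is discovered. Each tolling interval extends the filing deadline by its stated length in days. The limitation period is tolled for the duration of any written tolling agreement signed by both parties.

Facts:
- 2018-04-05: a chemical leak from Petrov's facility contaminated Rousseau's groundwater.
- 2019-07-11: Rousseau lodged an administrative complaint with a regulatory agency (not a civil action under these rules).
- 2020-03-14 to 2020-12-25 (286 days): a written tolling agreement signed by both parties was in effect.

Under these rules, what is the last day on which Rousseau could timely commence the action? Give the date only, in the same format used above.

2021-01-16

The limitation period began to run on 2018-04-05.
Adding the 2 years base period to 2018-04-05 gives a deadline of 2020-04-05, before any tolling.
Because the written tolling agreement ran from 2020-03-14 to 2020-12-25, the deadline is extended by 286 days to 2021-01-16.
The other events in the timeline have no effect on the limitation period under the stated rules.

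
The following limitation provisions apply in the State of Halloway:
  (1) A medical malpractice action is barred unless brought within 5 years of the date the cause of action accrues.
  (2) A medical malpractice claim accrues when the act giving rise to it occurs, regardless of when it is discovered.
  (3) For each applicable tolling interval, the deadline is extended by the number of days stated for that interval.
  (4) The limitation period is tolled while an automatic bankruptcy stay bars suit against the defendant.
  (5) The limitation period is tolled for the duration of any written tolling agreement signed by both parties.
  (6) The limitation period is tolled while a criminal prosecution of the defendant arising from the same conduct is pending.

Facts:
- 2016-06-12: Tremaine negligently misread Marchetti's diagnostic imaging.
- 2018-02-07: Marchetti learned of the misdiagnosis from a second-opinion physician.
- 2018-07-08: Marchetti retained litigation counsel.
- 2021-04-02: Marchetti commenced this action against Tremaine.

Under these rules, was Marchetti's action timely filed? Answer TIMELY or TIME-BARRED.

TIMELY

The claim accrued on 2016-06-12, when the wrongful act occurred; under the stated occurrence rule the 2018-02-07 discovery does not delay accrual.
5 years from 2016-06-12 is 2021-06-12.
None of the other events listed affects the running of the period under the stated rules.
The 2021-04-02 filing precedes the 2021-06-12 deadline; the claim is timely.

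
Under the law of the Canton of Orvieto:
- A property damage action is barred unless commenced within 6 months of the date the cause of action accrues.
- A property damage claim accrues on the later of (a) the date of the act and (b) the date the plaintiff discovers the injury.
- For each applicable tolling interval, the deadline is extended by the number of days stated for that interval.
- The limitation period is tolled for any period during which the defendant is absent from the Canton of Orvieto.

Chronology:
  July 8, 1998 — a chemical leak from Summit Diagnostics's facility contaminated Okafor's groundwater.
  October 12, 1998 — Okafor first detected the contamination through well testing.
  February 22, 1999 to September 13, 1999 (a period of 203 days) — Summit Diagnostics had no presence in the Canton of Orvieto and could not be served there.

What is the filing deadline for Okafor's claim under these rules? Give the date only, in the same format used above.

Taking the later of the act (July 8, 1998) and discovery (October 12, 1998), the claim accrued on October 12, 1998.
Adding the 6 months base period to October 12, 1998 gives a deadline of April 12, 1999, before any tolling.
The defendant's absence from the jurisdiction from February 22, 1999 to September 13, 1999 tolled the period for 203 days, extending the deadline to November 1, 1999.

November 1, 1999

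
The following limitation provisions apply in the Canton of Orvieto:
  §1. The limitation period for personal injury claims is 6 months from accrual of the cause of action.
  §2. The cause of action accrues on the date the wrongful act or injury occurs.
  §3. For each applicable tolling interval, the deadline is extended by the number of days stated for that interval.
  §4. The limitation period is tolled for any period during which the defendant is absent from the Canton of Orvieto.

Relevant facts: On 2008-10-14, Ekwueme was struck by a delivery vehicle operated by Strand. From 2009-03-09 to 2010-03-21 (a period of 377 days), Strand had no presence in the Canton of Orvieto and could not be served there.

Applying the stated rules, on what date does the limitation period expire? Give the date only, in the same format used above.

2010-04-26

The cause of action accrued on 2008-10-14, the date of the act.
The untolled deadline — 6 months after 2008-10-14 — is 2009-04-14.
The period was tolled for 377 days by the defendant's absence from the jurisdiction (2009-03-09 to 2010-03-21), pushing the deadline to 2010-04-26.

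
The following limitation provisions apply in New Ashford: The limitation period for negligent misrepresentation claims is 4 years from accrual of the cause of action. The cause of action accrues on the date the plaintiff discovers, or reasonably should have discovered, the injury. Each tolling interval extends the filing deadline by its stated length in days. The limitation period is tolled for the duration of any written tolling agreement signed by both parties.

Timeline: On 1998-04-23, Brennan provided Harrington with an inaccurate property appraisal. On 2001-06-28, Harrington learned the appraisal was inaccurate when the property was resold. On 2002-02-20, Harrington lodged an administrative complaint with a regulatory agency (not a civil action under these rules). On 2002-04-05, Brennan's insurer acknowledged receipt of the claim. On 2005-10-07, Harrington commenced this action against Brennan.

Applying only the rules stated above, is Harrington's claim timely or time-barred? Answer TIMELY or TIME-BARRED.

TIME-BARRED

The claim did not accrue until Harrington discovered the injury on 2001-06-28; the 1998-04-23 act date does not start the clock under the stated rule.
The untolled deadline — 4 years after 2001-06-28 — is 2005-06-28.
None of the other events listed affects the running of the period under the stated rules.
Harrington filed on 2005-10-07, after the 2005-06-28 deadline, so the action is time-barred.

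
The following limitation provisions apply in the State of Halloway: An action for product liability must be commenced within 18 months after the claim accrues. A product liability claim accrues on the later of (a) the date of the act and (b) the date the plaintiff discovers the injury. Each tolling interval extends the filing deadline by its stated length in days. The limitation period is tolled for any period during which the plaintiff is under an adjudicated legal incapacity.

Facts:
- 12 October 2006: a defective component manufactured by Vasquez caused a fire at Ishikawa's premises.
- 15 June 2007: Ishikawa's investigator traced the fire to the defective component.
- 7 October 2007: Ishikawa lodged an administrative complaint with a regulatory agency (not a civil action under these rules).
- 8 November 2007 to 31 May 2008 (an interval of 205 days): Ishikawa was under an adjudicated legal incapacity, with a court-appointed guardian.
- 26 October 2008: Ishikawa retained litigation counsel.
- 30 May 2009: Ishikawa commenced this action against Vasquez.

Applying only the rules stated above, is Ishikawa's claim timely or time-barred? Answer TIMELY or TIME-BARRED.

TIMELY

The claim accrued on 15 June 2007 — the later of the 12 October 2006 act and the 15 June 2007 discovery.
18 months from 15 June 2007 is 15 December 2008.
The plaintiff's legal incapacity from 8 November 2007 to 31 May 2008 tolled the period for 205 days, extending the deadline to 8 July 2009.
Nothing else in the chronology tolls or restarts the period.
The 30 May 2009 filing precedes the 8 July 2009 deadline; the claim is timely.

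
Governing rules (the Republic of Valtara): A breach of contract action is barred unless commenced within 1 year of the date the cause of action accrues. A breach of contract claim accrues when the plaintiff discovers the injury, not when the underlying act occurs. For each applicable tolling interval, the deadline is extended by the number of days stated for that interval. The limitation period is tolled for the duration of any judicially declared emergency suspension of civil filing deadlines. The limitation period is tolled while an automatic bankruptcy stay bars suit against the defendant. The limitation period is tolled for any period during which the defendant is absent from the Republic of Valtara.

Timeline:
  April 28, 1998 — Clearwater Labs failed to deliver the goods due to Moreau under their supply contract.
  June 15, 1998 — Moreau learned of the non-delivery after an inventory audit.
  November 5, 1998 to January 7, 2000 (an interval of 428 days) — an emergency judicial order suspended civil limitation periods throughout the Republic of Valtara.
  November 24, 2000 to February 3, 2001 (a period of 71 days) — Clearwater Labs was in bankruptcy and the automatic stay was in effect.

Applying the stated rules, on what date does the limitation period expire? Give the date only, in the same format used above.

Under the discovery rule, the claim accrued on June 15, 1998, when Moreau discovered the injury — not on the April 28, 1998 date of the underlying act.
Adding the 1 year base period to June 15, 1998 gives a deadline of June 15, 1999, before any tolling.
The period was tolled for 428 days by the emergency suspension of filing deadlines (November 5, 1998 to January 7, 2000), pushing the deadline to August 16, 2000.
The automatic bankruptcy stay starting November 24, 2000 came too late — the period had run on August 16, 2000 — and so does not extend the deadline.

August 16, 2000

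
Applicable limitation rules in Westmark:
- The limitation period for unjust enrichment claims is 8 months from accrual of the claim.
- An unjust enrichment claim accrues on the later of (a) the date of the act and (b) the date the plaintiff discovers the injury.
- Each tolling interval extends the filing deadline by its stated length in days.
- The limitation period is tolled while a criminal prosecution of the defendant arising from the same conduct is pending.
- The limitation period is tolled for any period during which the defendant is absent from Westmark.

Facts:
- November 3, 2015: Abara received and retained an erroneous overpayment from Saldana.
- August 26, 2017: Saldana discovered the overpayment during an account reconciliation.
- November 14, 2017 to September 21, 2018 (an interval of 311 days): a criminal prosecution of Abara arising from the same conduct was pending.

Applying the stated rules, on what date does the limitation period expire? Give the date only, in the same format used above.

March 3, 2019

Because discovery on August 26, 2017 post-dates the November 3, 2015 act, accrual under the later-of rule falls on August 26, 2017.
The untolled deadline — 8 months after August 26, 2017 — is April 26, 2018.
Because the pending criminal prosecution ran from November 14, 2017 to September 21, 2018, the deadline is extended by 311 days to March 3, 2019.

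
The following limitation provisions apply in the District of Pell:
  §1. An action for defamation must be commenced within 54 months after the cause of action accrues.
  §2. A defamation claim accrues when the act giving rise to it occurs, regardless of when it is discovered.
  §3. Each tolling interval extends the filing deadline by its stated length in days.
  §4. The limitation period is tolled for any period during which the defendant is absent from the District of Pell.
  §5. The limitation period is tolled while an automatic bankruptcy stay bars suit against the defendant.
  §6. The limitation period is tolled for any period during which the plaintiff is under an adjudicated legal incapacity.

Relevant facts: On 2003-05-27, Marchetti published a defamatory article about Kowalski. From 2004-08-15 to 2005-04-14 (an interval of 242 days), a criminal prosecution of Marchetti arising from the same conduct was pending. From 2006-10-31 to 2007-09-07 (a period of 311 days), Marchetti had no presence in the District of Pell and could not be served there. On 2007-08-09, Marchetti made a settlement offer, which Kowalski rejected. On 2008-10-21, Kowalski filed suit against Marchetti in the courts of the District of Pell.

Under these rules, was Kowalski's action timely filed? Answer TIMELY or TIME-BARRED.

The cause of action accrued on 2003-05-27, the date of the act.
Adding the 54 months base period to 2003-05-27 gives a deadline of 2007-11-27, before any tolling.
The defendant's absence from the jurisdiction from 2006-10-31 to 2007-09-07 tolled the period for 311 days, extending the deadline to 2008-10-03.
The pending criminal prosecution from 2004-08-15 to 2005-04-14 does not toll the period, because no stated rule makes a criminal prosecution a tolling event.
None of the other events listed affects the running of the period under the stated rules.
Kowalski filed on 2008-10-21, after the 2008-10-03 deadline, so the action is time-barred.

TIME-BARRED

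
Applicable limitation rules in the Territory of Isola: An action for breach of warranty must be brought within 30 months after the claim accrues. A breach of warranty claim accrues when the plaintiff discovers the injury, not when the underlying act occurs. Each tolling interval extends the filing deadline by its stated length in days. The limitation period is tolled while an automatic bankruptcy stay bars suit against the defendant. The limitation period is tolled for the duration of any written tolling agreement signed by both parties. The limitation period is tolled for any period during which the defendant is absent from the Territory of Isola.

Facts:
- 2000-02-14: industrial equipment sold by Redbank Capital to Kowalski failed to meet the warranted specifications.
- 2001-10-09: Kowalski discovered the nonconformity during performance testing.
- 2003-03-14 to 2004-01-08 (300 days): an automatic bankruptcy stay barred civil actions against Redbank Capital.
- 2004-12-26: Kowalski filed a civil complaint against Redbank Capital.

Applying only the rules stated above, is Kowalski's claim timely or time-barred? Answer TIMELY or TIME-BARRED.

Under the discovery rule, the claim accrued on 2001-10-09, when Kowalski discovered the injury — not on the 2000-02-14 date of the underlying act.
30 months from 2001-10-09 is 2004-04-09.
The automatic bankruptcy stay from 2003-03-14 to 2004-01-08 tolled the period for 300 days, extending the deadline to 2005-02-03.
Kowalski filed on 2004-12-26, before the 2005-02-03 deadline, so the action is timely.

TIMELY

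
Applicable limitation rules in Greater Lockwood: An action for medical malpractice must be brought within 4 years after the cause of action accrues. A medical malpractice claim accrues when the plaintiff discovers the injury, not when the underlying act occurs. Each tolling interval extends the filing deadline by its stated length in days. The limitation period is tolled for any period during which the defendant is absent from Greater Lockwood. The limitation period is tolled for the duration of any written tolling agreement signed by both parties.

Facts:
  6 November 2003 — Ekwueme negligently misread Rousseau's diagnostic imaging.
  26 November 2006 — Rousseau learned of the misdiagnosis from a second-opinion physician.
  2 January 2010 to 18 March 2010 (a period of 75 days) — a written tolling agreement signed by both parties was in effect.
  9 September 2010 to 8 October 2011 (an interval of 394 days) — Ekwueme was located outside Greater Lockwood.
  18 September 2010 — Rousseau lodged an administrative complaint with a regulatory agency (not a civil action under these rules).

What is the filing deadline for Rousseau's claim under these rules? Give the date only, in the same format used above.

Accrual is tied to discovery, so the period began on 26 November 2006 rather than on 6 November 2003 when the act occurred.
Adding the 4 years base period to 26 November 2006 gives a deadline of 26 November 2010, before any tolling.
The written tolling agreement from 2 January 2010 to 18 March 2010 tolled the period for 75 days, extending the deadline to 9 February 2011.
The period was tolled for 394 days by the defendant's absence from the jurisdiction (9 September 2010 to 8 October 2011), pushing the deadline to 9 March 2012.
None of the other events listed affects the running of the period under the stated rules.

9 March 2012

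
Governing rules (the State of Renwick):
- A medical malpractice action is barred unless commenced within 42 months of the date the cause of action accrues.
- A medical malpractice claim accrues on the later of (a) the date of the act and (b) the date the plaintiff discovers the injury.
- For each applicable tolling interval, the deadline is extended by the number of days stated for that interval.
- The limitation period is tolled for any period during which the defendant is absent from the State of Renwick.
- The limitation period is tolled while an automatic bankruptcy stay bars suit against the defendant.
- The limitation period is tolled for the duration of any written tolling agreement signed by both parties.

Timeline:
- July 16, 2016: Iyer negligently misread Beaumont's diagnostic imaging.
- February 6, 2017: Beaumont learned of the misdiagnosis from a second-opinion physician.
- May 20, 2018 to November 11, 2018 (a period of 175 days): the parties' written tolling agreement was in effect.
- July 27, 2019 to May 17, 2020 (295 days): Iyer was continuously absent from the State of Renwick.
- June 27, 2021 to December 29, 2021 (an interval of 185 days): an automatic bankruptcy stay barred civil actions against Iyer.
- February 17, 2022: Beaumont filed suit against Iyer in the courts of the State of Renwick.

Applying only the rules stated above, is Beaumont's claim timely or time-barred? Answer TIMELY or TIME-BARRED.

The claim accrued on February 6, 2017 — the later of the July 16, 2016 act and the February 6, 2017 discovery.
42 months from February 6, 2017 is August 6, 2020.
Because the written tolling agreement ran from May 20, 2018 to November 11, 2018, the deadline is extended by 175 days to January 28, 2021.
Because the defendant's absence from the jurisdiction ran from July 27, 2019 to May 17, 2020, the deadline is extended by 295 days to November 19, 2021.
The automatic bankruptcy stay from June 27, 2021 to December 29, 2021 tolled the period for 185 days, extending the deadline to May 23, 2022.
Beaumont filed on February 17, 2022, before the May 23, 2022 deadline, so the action is timely.

TIMELY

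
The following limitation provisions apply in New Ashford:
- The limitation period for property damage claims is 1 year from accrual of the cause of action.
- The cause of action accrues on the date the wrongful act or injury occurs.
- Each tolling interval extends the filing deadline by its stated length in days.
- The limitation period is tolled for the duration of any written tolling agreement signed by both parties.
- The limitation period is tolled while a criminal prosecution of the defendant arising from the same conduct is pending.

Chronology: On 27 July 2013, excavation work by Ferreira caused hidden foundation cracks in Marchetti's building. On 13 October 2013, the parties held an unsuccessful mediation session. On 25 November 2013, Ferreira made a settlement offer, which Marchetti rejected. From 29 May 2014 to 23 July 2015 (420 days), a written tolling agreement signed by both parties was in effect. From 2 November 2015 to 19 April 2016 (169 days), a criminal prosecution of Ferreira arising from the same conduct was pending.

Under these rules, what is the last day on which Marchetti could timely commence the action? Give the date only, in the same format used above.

The cause of action accrued on 27 July 2013, the date of the act.
The untolled deadline — 1 year after 27 July 2013 — is 27 July 2014.
The period was tolled for 420 days by the written tolling agreement (29 May 2014 to 23 July 2015), pushing the deadline to 20 September 2015.
The pending criminal prosecution starting 2 November 2015 came too late — the period had run on 20 September 2015 — and so does not extend the deadline.
Nothing else in the chronology tolls or restarts the period.

20 September 2015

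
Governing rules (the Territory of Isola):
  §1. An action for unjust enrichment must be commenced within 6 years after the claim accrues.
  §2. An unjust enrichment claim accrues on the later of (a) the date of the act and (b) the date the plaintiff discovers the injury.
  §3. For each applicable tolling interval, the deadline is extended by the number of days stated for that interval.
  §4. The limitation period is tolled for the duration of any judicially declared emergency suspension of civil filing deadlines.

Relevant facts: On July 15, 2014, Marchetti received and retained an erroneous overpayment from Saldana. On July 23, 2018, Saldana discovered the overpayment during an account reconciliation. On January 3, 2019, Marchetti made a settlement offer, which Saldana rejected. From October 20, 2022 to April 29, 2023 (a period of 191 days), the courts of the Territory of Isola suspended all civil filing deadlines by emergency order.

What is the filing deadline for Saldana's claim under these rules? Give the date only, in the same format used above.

Because discovery on July 23, 2018 post-dates the July 15, 2014 act, accrual under the later-of rule falls on July 23, 2018.
6 years from July 23, 2018 is July 23, 2024.
Because the emergency suspension of filing deadlines ran from October 20, 2022 to April 29, 2023, the deadline is extended by 191 days to January 30, 2025.
Nothing else in the chronology tolls or restarts the period.

January 30, 2025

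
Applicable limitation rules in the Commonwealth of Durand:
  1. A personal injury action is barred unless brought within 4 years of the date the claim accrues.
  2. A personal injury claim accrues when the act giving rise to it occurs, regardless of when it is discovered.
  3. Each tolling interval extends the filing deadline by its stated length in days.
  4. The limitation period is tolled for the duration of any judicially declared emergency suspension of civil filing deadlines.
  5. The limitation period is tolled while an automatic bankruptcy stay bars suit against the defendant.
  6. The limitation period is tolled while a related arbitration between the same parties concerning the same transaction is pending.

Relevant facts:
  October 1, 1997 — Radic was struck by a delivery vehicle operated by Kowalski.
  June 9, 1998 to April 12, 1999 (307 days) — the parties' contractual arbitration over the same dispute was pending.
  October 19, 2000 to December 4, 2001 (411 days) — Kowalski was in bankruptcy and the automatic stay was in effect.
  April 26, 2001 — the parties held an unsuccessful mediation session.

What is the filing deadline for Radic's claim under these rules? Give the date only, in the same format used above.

The limitation period began to run on October 1, 1997.
The untolled deadline — 4 years after October 1, 1997 — is October 1, 2001.
Because the pending related arbitration ran from June 9, 1998 to April 12, 1999, the deadline is extended by 307 days to August 4, 2002.
The period was tolled for 411 days by the automatic bankruptcy stay (October 19, 2000 to December 4, 2001), pushing the deadline to September 19, 2003.
None of the other events listed affects the running of the period under the stated rules.

September 19, 2003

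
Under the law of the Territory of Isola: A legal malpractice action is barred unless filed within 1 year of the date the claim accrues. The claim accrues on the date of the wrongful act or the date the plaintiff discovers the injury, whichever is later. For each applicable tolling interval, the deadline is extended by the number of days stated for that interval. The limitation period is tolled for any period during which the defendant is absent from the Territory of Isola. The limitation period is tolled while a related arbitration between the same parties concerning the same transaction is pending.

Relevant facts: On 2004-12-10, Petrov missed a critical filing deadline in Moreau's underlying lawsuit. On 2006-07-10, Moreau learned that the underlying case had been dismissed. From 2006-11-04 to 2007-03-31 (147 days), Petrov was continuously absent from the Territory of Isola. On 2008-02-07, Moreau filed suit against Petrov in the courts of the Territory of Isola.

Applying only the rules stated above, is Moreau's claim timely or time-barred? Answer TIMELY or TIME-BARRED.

TIME-BARRED

The claim accrued on 2006-07-10 — the later of the 2004-12-10 act and the 2006-07-10 discovery.
1 year from 2006-07-10 is 2007-07-10.
Because the defendant's absence from the jurisdiction ran from 2006-11-04 to 2007-03-31, the deadline is extended by 147 days to 2007-12-04.
Filing on 2008-02-07 missed the 2007-12-04 deadline — the action is time-barred.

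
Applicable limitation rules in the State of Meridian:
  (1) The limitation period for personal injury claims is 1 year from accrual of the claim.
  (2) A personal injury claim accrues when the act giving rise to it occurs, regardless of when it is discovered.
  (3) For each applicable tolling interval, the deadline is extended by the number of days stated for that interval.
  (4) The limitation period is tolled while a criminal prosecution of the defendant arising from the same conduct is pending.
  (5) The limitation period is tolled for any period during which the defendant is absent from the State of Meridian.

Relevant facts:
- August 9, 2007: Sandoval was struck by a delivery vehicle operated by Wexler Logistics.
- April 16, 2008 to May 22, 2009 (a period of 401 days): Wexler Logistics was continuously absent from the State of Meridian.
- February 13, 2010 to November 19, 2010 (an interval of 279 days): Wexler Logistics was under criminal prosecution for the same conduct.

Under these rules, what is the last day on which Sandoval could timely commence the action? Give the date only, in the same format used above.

The limitation period began to run on August 9, 2007.
Adding the 1 year base period to August 9, 2007 gives a deadline of August 9, 2008, before any tolling.
The period was tolled for 401 days by the defendant's absence from the jurisdiction (April 16, 2008 to May 22, 2009), pushing the deadline to September 14, 2009.
The pending criminal prosecution starting February 13, 2010 came too late — the period had run on September 14, 2009 — and so does not extend the deadline.

September 14, 2009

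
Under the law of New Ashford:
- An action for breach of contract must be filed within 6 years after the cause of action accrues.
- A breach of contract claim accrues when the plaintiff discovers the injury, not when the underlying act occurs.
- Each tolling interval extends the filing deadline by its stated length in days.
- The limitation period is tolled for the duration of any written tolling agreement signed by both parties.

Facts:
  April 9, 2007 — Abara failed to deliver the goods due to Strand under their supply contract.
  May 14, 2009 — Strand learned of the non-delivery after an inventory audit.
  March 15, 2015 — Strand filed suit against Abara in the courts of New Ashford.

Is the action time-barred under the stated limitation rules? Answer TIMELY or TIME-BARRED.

Under the discovery rule, the claim accrued on May 14, 2009, when Strand discovered the injury — not on the April 9, 2007 date of the underlying act.
The untolled deadline — 6 years after May 14, 2009 — is May 14, 2015.
Filing on March 15, 2015 beat the May 14, 2015 deadline — the action is timely.

TIMELY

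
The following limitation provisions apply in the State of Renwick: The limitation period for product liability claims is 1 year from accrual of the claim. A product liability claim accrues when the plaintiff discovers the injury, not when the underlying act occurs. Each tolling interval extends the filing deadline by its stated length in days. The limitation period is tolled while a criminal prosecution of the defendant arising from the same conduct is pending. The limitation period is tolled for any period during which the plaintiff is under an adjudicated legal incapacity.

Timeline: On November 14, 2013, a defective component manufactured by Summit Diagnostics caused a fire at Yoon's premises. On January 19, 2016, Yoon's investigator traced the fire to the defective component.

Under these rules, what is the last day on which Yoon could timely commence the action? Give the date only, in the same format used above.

January 19, 2017

Under the discovery rule, the claim accrued on January 19, 2016, when Yoon discovered the injury — not on the November 14, 2013 date of the underlying act.
Adding the 1 year base period to January 19, 2016 gives a deadline of January 19, 2017, before any tolling.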